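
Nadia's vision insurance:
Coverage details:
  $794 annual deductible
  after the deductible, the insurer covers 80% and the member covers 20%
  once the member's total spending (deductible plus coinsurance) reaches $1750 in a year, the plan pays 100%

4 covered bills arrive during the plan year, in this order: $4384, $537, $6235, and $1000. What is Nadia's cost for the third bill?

Bill 1, $4384: $794 to deductible, leaving $3590; coinsurance $3590 × 20% = $718. Member pays $1512; OOP now $1512.
Bill 2, $537: deductible met; 20% of $537 = $107.40. Member owes $107.40 (running OOP $1619.40).
Bill 3, $6235: 20% coinsurance on $6235 = $1247. OOP would hit $2866.40 > $1750, so the cap limits the member to $1750 − $1619.40 = $130.60.

$130.60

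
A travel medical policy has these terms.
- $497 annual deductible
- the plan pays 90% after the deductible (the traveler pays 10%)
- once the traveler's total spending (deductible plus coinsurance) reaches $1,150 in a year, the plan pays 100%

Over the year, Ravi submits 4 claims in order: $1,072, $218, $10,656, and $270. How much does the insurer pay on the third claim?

Claim 1 ($1,072): $497 to deductible, leaving $575; 10% of $575 = $57.50. Traveler pays $554.50; OOP now $554.50. Insurer: $1,072 − $554.50 = $517.50.
Claim 2 ($218): deductible met; 10% of $218 = $21.80. Traveler pays $21.80; OOP now $576.30. Insurer: $218 − $21.80 = $196.20.
Claim 3 ($10,656): 10% coinsurance on $10,656 = $1,065.60. That would push OOP to $1,641.90, over the $1,150 cap, so traveler pays $1,150 − $576.30 = $573.70. Insurer: $10,656 − $573.70 = $10,082.30.

$10,082.30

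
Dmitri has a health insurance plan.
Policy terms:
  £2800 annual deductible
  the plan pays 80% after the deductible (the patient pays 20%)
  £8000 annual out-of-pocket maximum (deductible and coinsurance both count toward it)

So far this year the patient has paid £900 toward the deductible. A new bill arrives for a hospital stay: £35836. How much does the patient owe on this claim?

£7100

Deductible still to meet: £2800 − £900 = £1900.
The remaining £33936 (= £35836 − £1900) moves to coinsurance.
Patient's 20% share of £33936 is £6787.20.
So the patient owes £1900 + £6787.20 = £8687.20 before any cap.
Adding £8687.20 to the £900 already spent would give £9587.20, which exceeds the £8000 cap; the patient pays just £8000 − £900 = £7100.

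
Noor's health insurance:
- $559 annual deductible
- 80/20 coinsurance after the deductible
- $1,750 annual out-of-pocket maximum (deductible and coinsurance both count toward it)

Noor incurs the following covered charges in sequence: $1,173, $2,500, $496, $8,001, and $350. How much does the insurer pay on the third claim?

$396.80

Claim 1 — $1,173: deductible takes $559, $614 remains; patient's 20% is $122.80. Patient owes $681.80 (running OOP $681.80). Insurer: $1,173 − $681.80 = $491.20.
Claim 2 — $2,500: deductible met; 20% of $2,500 = $500. Patient owes $500 (running OOP $1,181.80). Insurer: $2,500 − $500 = $2,000.
Claim 3 — $496: deductible already satisfied, so patient's share is 20% × $496 = $99.20. Cost to patient: $99.20. OOP to date $1,281. Insurer: $496 − $99.20 = $396.80.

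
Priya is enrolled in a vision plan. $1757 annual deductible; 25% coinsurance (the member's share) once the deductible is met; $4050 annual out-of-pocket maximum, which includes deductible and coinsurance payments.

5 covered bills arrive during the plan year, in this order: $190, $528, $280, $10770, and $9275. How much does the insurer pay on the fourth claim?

Claim 1 ($190): all of it applies to the deductible. Cost to member: $190. OOP to date $190. Insurer: $190 − $190 = $0.
Claim 2 ($528): all of it applies to the deductible. Member owes $528 (running OOP $718). Plan pays $528 − $528 = $0.
Claim 3 ($280): entire amount goes to the deductible. Member owes $280 (running OOP $998). Insurer: $280 − $280 = $0.
Claim 4 ($10770): $759 finishes the deductible; $10011 goes to coinsurance; coinsurance $10011 × 25% = $2502.75. Deductible plus coinsurance: $759 + $2502.75 = $3261.75. Adding that to $998 gives $4259.75, past the $4050 cap; member pays only $4050 − $998 = $3052. Insurer: $10770 − $3052 = $7718.

$7718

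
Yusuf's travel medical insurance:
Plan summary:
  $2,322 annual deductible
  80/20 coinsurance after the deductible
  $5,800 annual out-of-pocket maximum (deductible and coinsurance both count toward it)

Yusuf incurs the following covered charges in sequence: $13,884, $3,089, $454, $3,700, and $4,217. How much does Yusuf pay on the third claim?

#1 ($13,884): deductible takes $2,322, $11,562 remains; 20% of $11,562 = $2,312.40. Traveler owes $4,634.40 (running OOP $4,634.40).
#2 ($3,089): deductible met; 20% of $3,089 = $617.80. Cost to traveler: $617.80. OOP to date $5,252.20.
#3 ($454): 20% coinsurance on $454 = $90.80. Traveler pays $90.80; OOP now $5,343.

$90.80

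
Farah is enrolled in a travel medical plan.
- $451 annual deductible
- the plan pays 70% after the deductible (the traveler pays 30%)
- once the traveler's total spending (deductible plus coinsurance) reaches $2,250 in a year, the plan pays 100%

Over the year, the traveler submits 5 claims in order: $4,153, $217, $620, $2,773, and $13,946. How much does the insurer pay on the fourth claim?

Bill 1, $4,153: $451 to deductible, leaving $3,702; 30% of $3,702 = $1,110.60. Traveler owes $1,561.60 (running OOP $1,561.60). Plan pays $4,153 − $1,561.60 = $2,591.40.
Bill 2, $217: deductible already satisfied, so traveler's share is 30% × $217 = $65.10. Traveler owes $65.10 (running OOP $1,626.70). Insurer: $217 − $65.10 = $151.90.
Bill 3, $620: 30% coinsurance on $620 = $186. Traveler pays $186; OOP now $1,812.70. Insurer: $620 − $186 = $434.
Bill 4, $2,773: 30% coinsurance on $2,773 = $831.90. Adding that to $1,812.70 gives $2,644.60, past the $2,250 cap; traveler pays only $2,250 − $1,812.70 = $437.30. Plan pays $2,773 − $437.30 = $2,335.70.

$2,335.70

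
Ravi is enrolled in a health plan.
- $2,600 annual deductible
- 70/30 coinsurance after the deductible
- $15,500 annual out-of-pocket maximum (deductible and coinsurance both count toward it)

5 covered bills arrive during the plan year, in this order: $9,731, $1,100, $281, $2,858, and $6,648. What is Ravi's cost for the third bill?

Claim 1 ($9,731): $2,600 to deductible, leaving $7,131; 30% of $7,131 = $2,139.30. Cost to patient: $4,739.30. OOP to date $4,739.30.
Claim 2 ($1,100): deductible already satisfied, so patient's share is 30% × $1,100 = $330. Patient owes $330 (running OOP $5,069.30).
Claim 3 ($281): deductible met; 30% of $281 = $84.30. Cost to patient: $84.30. OOP to date $5,153.60.

$84.30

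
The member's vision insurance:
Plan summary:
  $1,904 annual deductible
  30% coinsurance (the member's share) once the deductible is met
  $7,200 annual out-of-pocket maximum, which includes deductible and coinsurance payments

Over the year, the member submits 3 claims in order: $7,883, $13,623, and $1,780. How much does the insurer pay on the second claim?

$10,120.70

Claim 1 ($7,883): deductible takes $1,904, $5,979 remains; 30% of $5,979 = $1,793.70. Member pays $3,697.70; OOP now $3,697.70. Insurer: $7,883 − $3,697.70 = $4,185.30.
Claim 2 ($13,623): deductible already satisfied, so member's share is 30% × $13,623 = $4,086.90. That would push OOP to $7,784.60, over the $7,200 cap, so member pays $7,200 − $3,697.70 = $3,502.30. Insurer: $13,623 − $3,502.30 = $10,120.70.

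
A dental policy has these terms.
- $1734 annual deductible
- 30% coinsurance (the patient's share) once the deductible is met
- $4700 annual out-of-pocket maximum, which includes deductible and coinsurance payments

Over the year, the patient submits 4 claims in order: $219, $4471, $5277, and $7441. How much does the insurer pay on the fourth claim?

#1 ($219): all of it applies to the deductible. Patient owes $219 (running OOP $219). Insurer: $219 − $219 = $0.
#2 ($4471): deductible takes $1515, $2956 remains; 30% of $2956 = $886.80. Patient owes $2401.80 (running OOP $2620.80). Insurer: $4471 − $2401.80 = $2069.20.
#3 ($5277): deductible met; 30% of $5277 = $1583.10. Cost to patient: $1583.10. OOP to date $4203.90. Plan pays $5277 − $1583.10 = $3693.90.
#4 ($7441): deductible met; 30% of $7441 = $2232.30. Adding that to $4203.90 gives $6436.20, past the $4700 cap; patient pays only $4700 − $4203.90 = $496.10. Insurer: $7441 − $496.10 = $6944.90.

$6944.90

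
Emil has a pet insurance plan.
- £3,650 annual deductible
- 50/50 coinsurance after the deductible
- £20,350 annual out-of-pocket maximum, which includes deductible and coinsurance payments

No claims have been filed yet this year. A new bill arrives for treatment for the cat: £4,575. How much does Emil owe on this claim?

£4,112.50

The full £3,650 deductible is still open; £3,650 of this bill applies to it.
After the £3,650 deductible portion, £4,575 − £3,650 = £925 is subject to coinsurance.
Owner's 50% share of £925 is £462.50.
Owner responsibility before any cap: £3,650 + £462.50 = £4,112.50.
Year-to-date out-of-pocket becomes £0 + £4,112.50 = £4,112.50, still under the £20,350 maximum, so no cap applies.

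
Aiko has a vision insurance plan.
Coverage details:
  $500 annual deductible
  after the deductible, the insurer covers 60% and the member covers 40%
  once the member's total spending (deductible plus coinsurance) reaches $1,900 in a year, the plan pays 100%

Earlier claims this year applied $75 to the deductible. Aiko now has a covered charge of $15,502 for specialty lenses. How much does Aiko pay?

$1,825

Remaining deductible: $500 − $75 = $425.
After the $425 deductible portion, $15,502 − $425 = $15,077 is subject to coinsurance.
40% of $15,077 = $6,030.80 falls to the member.
So the member owes $425 + $6,030.80 = $6,455.80 before any cap.
Year-to-date out-of-pocket would reach $75 + $6,455.80 = $6,530.80, above the $1,900 maximum, so the member pays only $1,900 − $75 = $1,825.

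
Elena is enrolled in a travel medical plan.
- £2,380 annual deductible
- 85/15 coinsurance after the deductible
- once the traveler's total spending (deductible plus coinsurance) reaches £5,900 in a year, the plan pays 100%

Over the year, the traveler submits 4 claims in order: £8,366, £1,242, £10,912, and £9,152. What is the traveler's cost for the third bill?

£1,636.80

Claim 1 (£8,366): deductible takes £2,380, £5,986 remains; 15% of £5,986 = £897.90. Traveler owes £3,277.90 (running OOP £3,277.90).
Claim 2 (£1,242): 15% coinsurance on £1,242 = £186.30. Traveler owes £186.30 (running OOP £3,464.20).
Claim 3 (£10,912): 15% coinsurance on £10,912 = £1,636.80. Traveler pays £1,636.80; OOP now £5,101.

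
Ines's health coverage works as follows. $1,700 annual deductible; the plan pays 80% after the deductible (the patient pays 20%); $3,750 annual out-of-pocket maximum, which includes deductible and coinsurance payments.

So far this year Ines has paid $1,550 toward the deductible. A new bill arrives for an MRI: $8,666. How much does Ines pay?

$1,853.20

Remaining deductible: $1,700 − $1,550 = $150.
After the $150 deductible portion, $8,666 − $150 = $8,516 is subject to coinsurance.
Coinsurance: $8,516 × 20% = $1,703.20.
Patient responsibility before any cap: $150 + $1,703.20 = $1,853.20.
Total out-of-pocket so far would be $1,550 + $1,853.20 = $3,403.20, below the $3,750 cap — no reduction.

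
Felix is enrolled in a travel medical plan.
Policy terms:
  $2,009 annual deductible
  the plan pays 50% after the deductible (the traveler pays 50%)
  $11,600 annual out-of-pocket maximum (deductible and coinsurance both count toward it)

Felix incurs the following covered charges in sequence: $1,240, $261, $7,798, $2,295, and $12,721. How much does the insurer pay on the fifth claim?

Bill 1, $1,240: all of it applies to the deductible. Traveler owes $1,240 (running OOP $1,240). Insurer: $1,240 − $1,240 = $0.
Bill 2, $261: entire amount goes to the deductible. Cost to traveler: $261. OOP to date $1,501. Plan pays $261 − $261 = $0.
Bill 3, $7,798: $508 finishes the deductible; $7,290 goes to coinsurance; traveler's 50% is $3,645. Traveler owes $4,153 (running OOP $5,654). Plan pays $7,798 − $4,153 = $3,645.
Bill 4, $2,295: 50% coinsurance on $2,295 = $1,147.50. Cost to traveler: $1,147.50. OOP to date $6,801.50. Insurer: $2,295 − $1,147.50 = $1,147.50.
Bill 5, $12,721: deductible met; 50% of $12,721 = $6,360.50. That would push OOP to $13,162, over the $11,600 cap, so traveler pays $11,600 − $6,801.50 = $4,798.50. Plan pays $12,721 − $4,798.50 = $7,922.50.

$7,922.50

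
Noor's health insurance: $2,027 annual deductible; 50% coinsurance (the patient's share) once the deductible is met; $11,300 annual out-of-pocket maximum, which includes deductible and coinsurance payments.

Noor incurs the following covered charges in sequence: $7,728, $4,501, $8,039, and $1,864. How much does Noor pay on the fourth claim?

Claim 1 — $7,728: deductible takes $2,027, $5,701 remains; 50% of $5,701 = $2,850.50. Cost to patient: $4,877.50. OOP to date $4,877.50.
Claim 2 — $4,501: deductible met; 50% of $4,501 = $2,250.50. Cost to patient: $2,250.50. OOP to date $7,128.
Claim 3 — $8,039: deductible met; 50% of $8,039 = $4,019.50. Cost to patient: $4,019.50. OOP to date $11,147.50.
Claim 4 — $1,864: deductible met; 50% of $1,864 = $932. OOP would hit $12,079.50 > $11,300, so the cap limits the patient to $11,300 − $11,147.50 = $152.50.

$152.50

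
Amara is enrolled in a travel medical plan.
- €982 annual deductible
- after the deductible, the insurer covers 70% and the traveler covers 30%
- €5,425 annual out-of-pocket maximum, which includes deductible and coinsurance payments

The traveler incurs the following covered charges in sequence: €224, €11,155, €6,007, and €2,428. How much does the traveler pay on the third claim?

€1,323.90

Claim 1 (€224): all of it applies to the deductible. Cost to traveler: €224. OOP to date €224.
Claim 2 (€11,155): deductible takes €758, €10,397 remains; 30% of €10,397 = €3,119.10. Traveler owes €3,877.10 (running OOP €4,101.10).
Claim 3 (€6,007): 30% coinsurance on €6,007 = €1,802.10. OOP would hit €5,903.20 > €5,425, so the cap limits the traveler to €5,425 − €4,101.10 = €1,323.90.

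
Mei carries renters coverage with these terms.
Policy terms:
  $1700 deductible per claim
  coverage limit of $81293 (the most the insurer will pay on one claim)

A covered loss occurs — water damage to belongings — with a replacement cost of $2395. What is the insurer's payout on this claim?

$695

Less the $1700 deductible: $2395 − $1700 = $695.
That's under the $81293 cap, so the insurer reimburses the full $695.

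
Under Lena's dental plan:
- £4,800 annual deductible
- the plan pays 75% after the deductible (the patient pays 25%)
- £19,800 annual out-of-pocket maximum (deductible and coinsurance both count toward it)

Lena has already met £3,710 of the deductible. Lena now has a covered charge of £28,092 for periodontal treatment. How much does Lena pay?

£3,710 of the £4,800 deductible is already met, leaving £1,090.
That leaves £28,092 − £1,090 = £27,002 for coinsurance.
Coinsurance: £27,002 × 25% = £6,750.50.
So the patient owes £1,090 + £6,750.50 = £7,840.50 before any cap.
Total out-of-pocket so far would be £3,710 + £7,840.50 = £11,550.50, below the £19,800 cap — no reduction.

£7,840.50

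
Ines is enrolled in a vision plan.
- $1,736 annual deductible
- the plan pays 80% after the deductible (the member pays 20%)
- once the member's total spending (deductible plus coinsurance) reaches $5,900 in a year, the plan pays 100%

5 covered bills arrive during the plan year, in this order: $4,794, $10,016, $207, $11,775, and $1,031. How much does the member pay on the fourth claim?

$1,507.80

Claim 1 — $4,794: $1,736 to deductible, leaving $3,058; coinsurance $3,058 × 20% = $611.60. Cost to member: $2,347.60. OOP to date $2,347.60.
Claim 2 — $10,016: deductible already satisfied, so member's share is 20% × $10,016 = $2,003.20. Member pays $2,003.20; OOP now $4,350.80.
Claim 3 — $207: deductible already satisfied, so member's share is 20% × $207 = $41.40. Member pays $41.40; OOP now $4,392.20.
Claim 4 — $11,775: deductible already satisfied, so member's share is 20% × $11,775 = $2,355. That would push OOP to $6,747.20, over the $5,900 cap, so member pays $5,900 − $4,392.20 = $1,507.80.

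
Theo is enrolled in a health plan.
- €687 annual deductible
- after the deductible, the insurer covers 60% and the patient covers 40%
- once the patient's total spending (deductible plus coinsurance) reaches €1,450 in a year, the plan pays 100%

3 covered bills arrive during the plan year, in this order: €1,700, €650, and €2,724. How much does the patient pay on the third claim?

€97.80

#1 (€1,700): €687 to deductible, leaving €1,013; coinsurance €1,013 × 40% = €405.20. Patient pays €1,092.20; OOP now €1,092.20.
#2 (€650): 40% coinsurance on €650 = €260. Patient owes €260 (running OOP €1,352.20).
#3 (€2,724): deductible met; 40% of €2,724 = €1,089.60. Adding that to €1,352.20 gives €2,441.80, past the €1,450 cap; patient pays only €1,450 − €1,352.20 = €97.80.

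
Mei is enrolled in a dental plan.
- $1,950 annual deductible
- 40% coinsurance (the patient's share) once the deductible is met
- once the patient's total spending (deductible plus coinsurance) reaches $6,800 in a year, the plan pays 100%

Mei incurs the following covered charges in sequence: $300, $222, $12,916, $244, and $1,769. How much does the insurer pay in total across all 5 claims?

$8,651

#1 ($300): all of it applies to the deductible. Patient pays $300; OOP now $300. Plan pays $300 − $300 = $0.
#2 ($222): fully absorbed by the deductible. Cost to patient: $222. OOP to date $522. Plan pays $222 − $222 = $0.
#3 ($12,916): $1,428 finishes the deductible; $11,488 goes to coinsurance; patient's 40% is $4,595.20. Patient owes $6,023.20 (running OOP $6,545.20). Plan pays $12,916 − $6,023.20 = $6,892.80.
#4 ($244): deductible already satisfied, so patient's share is 40% × $244 = $97.60. Cost to patient: $97.60. OOP to date $6,642.80. Insurer: $244 − $97.60 = $146.40.
#5 ($1,769): 40% coinsurance on $1,769 = $707.60. OOP would hit $7,350.40 > $6,800, so the cap limits the patient to $6,800 − $6,642.80 = $157.20. Plan pays $1,769 − $157.20 = $1,611.80.
Insurer total: $0 + $0 + $6,892.80 + $146.40 + $1,611.80 = $8,651.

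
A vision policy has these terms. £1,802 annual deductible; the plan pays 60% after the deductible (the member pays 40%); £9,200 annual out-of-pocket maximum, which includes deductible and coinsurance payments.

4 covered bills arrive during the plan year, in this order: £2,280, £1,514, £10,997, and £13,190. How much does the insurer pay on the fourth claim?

Claim 1 (£2,280): £1,802 finishes the deductible; £478 goes to coinsurance; coinsurance £478 × 40% = £191.20. Cost to member: £1,993.20. OOP to date £1,993.20. Plan pays £2,280 − £1,993.20 = £286.80.
Claim 2 (£1,514): deductible already satisfied, so member's share is 40% × £1,514 = £605.60. Member pays £605.60; OOP now £2,598.80. Insurer: £1,514 − £605.60 = £908.40.
Claim 3 (£10,997): deductible met; 40% of £10,997 = £4,398.80. Member pays £4,398.80; OOP now £6,997.60. Insurer: £10,997 − £4,398.80 = £6,598.20.
Claim 4 (£13,190): deductible met; 40% of £13,190 = £5,276. OOP would hit £12,273.60 > £9,200, so the cap limits the member to £9,200 − £6,997.60 = £2,202.40. Plan pays £13,190 − £2,202.40 = £10,987.60.

£10,987.60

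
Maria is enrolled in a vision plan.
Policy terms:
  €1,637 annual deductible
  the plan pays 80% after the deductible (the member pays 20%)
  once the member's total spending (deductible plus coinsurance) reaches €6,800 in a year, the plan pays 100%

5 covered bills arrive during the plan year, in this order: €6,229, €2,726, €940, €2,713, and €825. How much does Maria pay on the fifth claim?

€165

Bill 1, €6,229: €1,637 finishes the deductible; €4,592 goes to coinsurance; 20% of €4,592 = €918.40. Member owes €2,555.40 (running OOP €2,555.40).
Bill 2, €2,726: deductible met; 20% of €2,726 = €545.20. Member owes €545.20 (running OOP €3,100.60).
Bill 3, €940: deductible already satisfied, so member's share is 20% × €940 = €188. Member pays €188; OOP now €3,288.60.
Bill 4, €2,713: deductible met; 20% of €2,713 = €542.60. Member pays €542.60; OOP now €3,831.20.
Bill 5, €825: deductible met; 20% of €825 = €165. Cost to member: €165. OOP to date €3,996.20.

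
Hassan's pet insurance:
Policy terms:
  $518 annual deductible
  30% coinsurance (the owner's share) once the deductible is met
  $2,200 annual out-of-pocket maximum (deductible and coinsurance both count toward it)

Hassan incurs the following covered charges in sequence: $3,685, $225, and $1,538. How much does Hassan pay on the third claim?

$461.40

#1 ($3,685): $518 finishes the deductible; $3,167 goes to coinsurance; owner's 30% is $950.10. Cost to owner: $1,468.10. OOP to date $1,468.10.
#2 ($225): deductible already satisfied, so owner's share is 30% × $225 = $67.50. Owner pays $67.50; OOP now $1,535.60.
#3 ($1,538): deductible already satisfied, so owner's share is 30% × $1,538 = $461.40. Owner owes $461.40 (running OOP $1,997).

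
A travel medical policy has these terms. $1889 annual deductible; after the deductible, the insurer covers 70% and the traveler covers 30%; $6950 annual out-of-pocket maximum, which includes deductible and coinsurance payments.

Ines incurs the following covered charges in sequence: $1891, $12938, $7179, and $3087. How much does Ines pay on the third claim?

#1 ($1891): $1889 finishes the deductible; $2 goes to coinsurance; traveler's 30% is $0.60. Traveler owes $1889.60 (running OOP $1889.60).
#2 ($12938): deductible already satisfied, so traveler's share is 30% × $12938 = $3881.40. Traveler owes $3881.40 (running OOP $5771).
#3 ($7179): 30% coinsurance on $7179 = $2153.70. Adding that to $5771 gives $7924.70, past the $6950 cap; traveler pays only $6950 − $5771 = $1179.

$1179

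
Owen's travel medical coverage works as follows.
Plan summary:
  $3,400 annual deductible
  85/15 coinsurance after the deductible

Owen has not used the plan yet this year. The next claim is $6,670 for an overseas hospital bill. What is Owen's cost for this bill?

$3,890.50

The full $3,400 deductible is still open; $3,400 of this bill applies to it.
After the $3,400 deductible portion, $6,670 − $3,400 = $3,270 is subject to coinsurance.
Coinsurance: $3,270 × 15% = $490.50.
Traveler responsibility: $3,400 + $490.50 = $3,890.50.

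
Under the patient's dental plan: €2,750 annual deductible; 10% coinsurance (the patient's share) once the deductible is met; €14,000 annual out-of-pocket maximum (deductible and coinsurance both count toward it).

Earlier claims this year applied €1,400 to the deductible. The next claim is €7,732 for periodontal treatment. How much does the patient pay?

€1,988.20

Remaining deductible: €2,750 − €1,400 = €1,350.
After the €1,350 deductible portion, €7,732 − €1,350 = €6,382 is subject to coinsurance.
Patient's 10% share of €6,382 is €638.20.
Patient responsibility before any cap: €1,350 + €638.20 = €1,988.20.
Year-to-date out-of-pocket becomes €1,400 + €1,988.20 = €3,388.20, still under the €14,000 maximum, so no cap applies.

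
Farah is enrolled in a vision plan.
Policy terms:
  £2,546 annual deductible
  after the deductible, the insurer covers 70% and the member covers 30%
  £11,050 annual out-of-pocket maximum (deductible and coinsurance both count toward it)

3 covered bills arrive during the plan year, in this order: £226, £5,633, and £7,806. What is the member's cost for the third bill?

Claim 1 (£226): all of it applies to the deductible. Member owes £226 (running OOP £226).
Claim 2 (£5,633): £2,320 to deductible, leaving £3,313; member's 30% is £993.90. Member owes £3,313.90 (running OOP £3,539.90).
Claim 3 (£7,806): deductible already satisfied, so member's share is 30% × £7,806 = £2,341.80. Cost to member: £2,341.80. OOP to date £5,881.70.

£2,341.80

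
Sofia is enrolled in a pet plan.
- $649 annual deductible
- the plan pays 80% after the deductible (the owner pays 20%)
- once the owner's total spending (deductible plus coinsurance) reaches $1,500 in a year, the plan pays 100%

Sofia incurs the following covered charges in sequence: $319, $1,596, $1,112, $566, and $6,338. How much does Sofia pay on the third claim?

$222.40

Claim 1 — $319: all of it applies to the deductible. Owner owes $319 (running OOP $319).
Claim 2 — $1,596: deductible takes $330, $1,266 remains; 20% of $1,266 = $253.20. Cost to owner: $583.20. OOP to date $902.20.
Claim 3 — $1,112: deductible already satisfied, so owner's share is 20% × $1,112 = $222.40. Owner pays $222.40; OOP now $1,124.60.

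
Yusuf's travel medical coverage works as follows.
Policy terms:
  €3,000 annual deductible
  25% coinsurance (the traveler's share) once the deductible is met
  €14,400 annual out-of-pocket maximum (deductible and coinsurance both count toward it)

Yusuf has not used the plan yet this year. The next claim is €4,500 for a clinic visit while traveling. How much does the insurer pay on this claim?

Deductible not yet touched, so the first €3,000 of the bill goes to the deductible.
That leaves €4,500 − €3,000 = €1,500 for coinsurance.
Coinsurance: €1,500 × 25% = €375.
Traveler responsibility before any cap: €3,000 + €375 = €3,375.
Year-to-date out-of-pocket becomes €0 + €3,375 = €3,375, still under the €14,400 maximum, so no cap applies.
Insurer pays the balance: €4,500 − €3,375 = €1,125.

€1,125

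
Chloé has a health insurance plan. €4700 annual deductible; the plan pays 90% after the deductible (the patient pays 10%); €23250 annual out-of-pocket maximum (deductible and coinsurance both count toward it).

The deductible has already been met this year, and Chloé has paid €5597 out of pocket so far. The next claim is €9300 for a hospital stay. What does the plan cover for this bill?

The deductible is already satisfied, so the full bill goes to coinsurance.
Patient's 10% share of €9300 is €930.
Total out-of-pocket so far would be €5597 + €930 = €6527, below the €23250 cap — no reduction.
Insurer pays the balance: €9300 − €930 = €8370.

€8370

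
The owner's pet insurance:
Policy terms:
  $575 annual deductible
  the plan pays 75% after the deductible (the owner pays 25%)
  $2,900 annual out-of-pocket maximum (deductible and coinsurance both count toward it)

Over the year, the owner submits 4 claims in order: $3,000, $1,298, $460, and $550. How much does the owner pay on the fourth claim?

#1 ($3,000): $575 to deductible, leaving $2,425; 25% of $2,425 = $606.25. Owner owes $1,181.25 (running OOP $1,181.25).
#2 ($1,298): deductible met; 25% of $1,298 = $324.50. Owner pays $324.50; OOP now $1,505.75.
#3 ($460): deductible met; 25% of $460 = $115. Cost to owner: $115. OOP to date $1,620.75.
#4 ($550): deductible met; 25% of $550 = $137.50. Owner pays $137.50; OOP now $1,758.25.

$137.50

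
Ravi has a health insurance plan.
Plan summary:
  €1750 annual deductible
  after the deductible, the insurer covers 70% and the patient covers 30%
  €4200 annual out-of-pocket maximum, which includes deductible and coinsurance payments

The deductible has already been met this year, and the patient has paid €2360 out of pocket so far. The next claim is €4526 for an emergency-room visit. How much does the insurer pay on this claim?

€3168.20

The deductible is already satisfied, so the full bill goes to coinsurance.
30% of €4526 = €1357.80 falls to the patient.
Year-to-date out-of-pocket becomes €2360 + €1357.80 = €3717.80, still under the €4200 maximum, so no cap applies.
The plan picks up €4526 − €1357.80 = €3168.20.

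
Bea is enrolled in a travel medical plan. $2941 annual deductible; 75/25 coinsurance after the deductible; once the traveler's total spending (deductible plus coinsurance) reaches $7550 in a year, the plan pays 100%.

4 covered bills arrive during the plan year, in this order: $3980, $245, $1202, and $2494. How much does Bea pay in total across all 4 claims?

$4186

Claim 1 — $3980: $2941 to deductible, leaving $1039; coinsurance $1039 × 25% = $259.75. Traveler pays $3200.75; OOP now $3200.75.
Claim 2 — $245: deductible already satisfied, so traveler's share is 25% × $245 = $61.25. Cost to traveler: $61.25. OOP to date $3262.
Claim 3 — $1202: 25% coinsurance on $1202 = $300.50. Cost to traveler: $300.50. OOP to date $3562.50.
Claim 4 — $2494: deductible already satisfied, so traveler's share is 25% × $2494 = $623.50. Traveler pays $623.50; OOP now $4186.
Total paid by the traveler: $3200.75 + $61.25 + $300.50 + $623.50 = $4186.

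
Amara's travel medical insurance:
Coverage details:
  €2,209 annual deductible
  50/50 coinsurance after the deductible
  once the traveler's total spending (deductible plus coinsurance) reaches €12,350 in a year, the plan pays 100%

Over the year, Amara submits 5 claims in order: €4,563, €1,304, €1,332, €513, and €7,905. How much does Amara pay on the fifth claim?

€3,952.50

Bill 1, €4,563: deductible takes €2,209, €2,354 remains; traveler's 50% is €1,177. Traveler owes €3,386 (running OOP €3,386).
Bill 2, €1,304: deductible met; 50% of €1,304 = €652. Cost to traveler: €652. OOP to date €4,038.
Bill 3, €1,332: deductible already satisfied, so traveler's share is 50% × €1,332 = €666. Traveler pays €666; OOP now €4,704.
Bill 4, €513: deductible met; 50% of €513 = €256.50. Traveler pays €256.50; OOP now €4,960.50.
Bill 5, €7,905: deductible met; 50% of €7,905 = €3,952.50. Traveler pays €3,952.50; OOP now €8,913.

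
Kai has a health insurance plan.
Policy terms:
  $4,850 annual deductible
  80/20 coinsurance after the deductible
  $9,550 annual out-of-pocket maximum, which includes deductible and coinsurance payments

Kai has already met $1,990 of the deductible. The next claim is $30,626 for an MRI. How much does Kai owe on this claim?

$7,560

Remaining deductible: $4,850 − $1,990 = $2,860.
After the $2,860 deductible portion, $30,626 − $2,860 = $27,766 is subject to coinsurance.
Patient's 20% share of $27,766 is $5,553.20.
Patient responsibility before any cap: $2,860 + $5,553.20 = $8,413.20.
Year-to-date out-of-pocket would reach $1,990 + $8,413.20 = $10,403.20, above the $9,550 maximum, so the patient pays only $9,550 − $1,990 = $7,560.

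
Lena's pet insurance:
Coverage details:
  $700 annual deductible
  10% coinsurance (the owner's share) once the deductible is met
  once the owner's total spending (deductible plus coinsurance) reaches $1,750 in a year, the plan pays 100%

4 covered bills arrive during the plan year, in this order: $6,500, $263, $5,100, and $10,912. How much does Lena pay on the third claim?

#1 ($6,500): $700 finishes the deductible; $5,800 goes to coinsurance; 10% of $5,800 = $580. Owner owes $1,280 (running OOP $1,280).
#2 ($263): deductible met; 10% of $263 = $26.30. Cost to owner: $26.30. OOP to date $1,306.30.
#3 ($5,100): deductible already satisfied, so owner's share is 10% × $5,100 = $510. Adding that to $1,306.30 gives $1,816.30, past the $1,750 cap; owner pays only $1,750 − $1,306.30 = $443.70.

$443.70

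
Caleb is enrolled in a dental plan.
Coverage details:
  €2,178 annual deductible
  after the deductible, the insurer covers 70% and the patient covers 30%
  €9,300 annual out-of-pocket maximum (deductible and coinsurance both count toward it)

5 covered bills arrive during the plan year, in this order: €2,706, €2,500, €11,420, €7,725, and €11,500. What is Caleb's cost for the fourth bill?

#1 (€2,706): deductible takes €2,178, €528 remains; 30% of €528 = €158.40. Patient owes €2,336.40 (running OOP €2,336.40).
#2 (€2,500): 30% coinsurance on €2,500 = €750. Patient pays €750; OOP now €3,086.40.
#3 (€11,420): 30% coinsurance on €11,420 = €3,426. Patient pays €3,426; OOP now €6,512.40.
#4 (€7,725): deductible already satisfied, so patient's share is 30% × €7,725 = €2,317.50. Patient pays €2,317.50; OOP now €8,829.90.

€2,317.50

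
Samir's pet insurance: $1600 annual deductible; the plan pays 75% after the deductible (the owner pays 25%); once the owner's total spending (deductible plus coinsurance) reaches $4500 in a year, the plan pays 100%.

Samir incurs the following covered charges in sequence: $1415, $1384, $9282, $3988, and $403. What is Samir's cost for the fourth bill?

#1 ($1415): fully absorbed by the deductible. Owner pays $1415; OOP now $1415.
#2 ($1384): $185 to deductible, leaving $1199; 25% of $1199 = $299.75. Owner owes $484.75 (running OOP $1899.75).
#3 ($9282): 25% coinsurance on $9282 = $2320.50. Owner owes $2320.50 (running OOP $4220.25).
#4 ($3988): deductible already satisfied, so owner's share is 25% × $3988 = $997. Adding that to $4220.25 gives $5217.25, past the $4500 cap; owner pays only $4500 − $4220.25 = $279.75.

$279.75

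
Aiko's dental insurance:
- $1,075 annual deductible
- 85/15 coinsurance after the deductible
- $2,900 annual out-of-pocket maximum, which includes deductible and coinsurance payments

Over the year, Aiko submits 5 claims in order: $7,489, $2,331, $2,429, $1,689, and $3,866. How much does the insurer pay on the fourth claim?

$1,540.10

Claim 1 ($7,489): $1,075 to deductible, leaving $6,414; patient's 15% is $962.10. Patient pays $2,037.10; OOP now $2,037.10. Insurer: $7,489 − $2,037.10 = $5,451.90.
Claim 2 ($2,331): 15% coinsurance on $2,331 = $349.65. Cost to patient: $349.65. OOP to date $2,386.75. Insurer: $2,331 − $349.65 = $1,981.35.
Claim 3 ($2,429): 15% coinsurance on $2,429 = $364.35. Cost to patient: $364.35. OOP to date $2,751.10. Insurer: $2,429 − $364.35 = $2,064.65.
Claim 4 ($1,689): deductible already satisfied, so patient's share is 15% × $1,689 = $253.35. Adding that to $2,751.10 gives $3,004.45, past the $2,900 cap; patient pays only $2,900 − $2,751.10 = $148.90. Insurer: $1,689 − $148.90 = $1,540.10.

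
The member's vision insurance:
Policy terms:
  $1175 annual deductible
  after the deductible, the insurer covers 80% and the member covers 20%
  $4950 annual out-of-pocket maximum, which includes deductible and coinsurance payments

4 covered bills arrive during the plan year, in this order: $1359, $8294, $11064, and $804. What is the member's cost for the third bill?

$2079.40

Claim 1 ($1359): $1175 finishes the deductible; $184 goes to coinsurance; member's 20% is $36.80. Member pays $1211.80; OOP now $1211.80.
Claim 2 ($8294): 20% coinsurance on $8294 = $1658.80. Member owes $1658.80 (running OOP $2870.60).
Claim 3 ($11064): 20% coinsurance on $11064 = $2212.80. OOP would hit $5083.40 > $4950, so the cap limits the member to $4950 − $2870.60 = $2079.40.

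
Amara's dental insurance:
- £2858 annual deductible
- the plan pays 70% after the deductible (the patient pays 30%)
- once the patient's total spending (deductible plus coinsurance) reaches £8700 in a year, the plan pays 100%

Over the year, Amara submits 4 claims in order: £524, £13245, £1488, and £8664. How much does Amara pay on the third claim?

£446.40

Bill 1, £524: all of it applies to the deductible. Patient pays £524; OOP now £524.
Bill 2, £13245: £2334 to deductible, leaving £10911; patient's 30% is £3273.30. Patient owes £5607.30 (running OOP £6131.30).
Bill 3, £1488: deductible already satisfied, so patient's share is 30% × £1488 = £446.40. Patient owes £446.40 (running OOP £6577.70).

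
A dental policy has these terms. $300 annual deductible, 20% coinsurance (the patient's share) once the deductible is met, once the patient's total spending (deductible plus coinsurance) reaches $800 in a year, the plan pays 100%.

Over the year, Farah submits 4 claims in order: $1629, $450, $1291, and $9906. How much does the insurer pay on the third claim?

#1 ($1629): deductible takes $300, $1329 remains; patient's 20% is $265.80. Patient pays $565.80; OOP now $565.80. Plan pays $1629 − $565.80 = $1063.20.
#2 ($450): deductible met; 20% of $450 = $90. Patient owes $90 (running OOP $655.80). Insurer: $450 − $90 = $360.
#3 ($1291): deductible met; 20% of $1291 = $258.20. OOP would hit $914 > $800, so the cap limits the patient to $800 − $655.80 = $144.20. Plan pays $1291 − $144.20 = $1146.80.

$1146.80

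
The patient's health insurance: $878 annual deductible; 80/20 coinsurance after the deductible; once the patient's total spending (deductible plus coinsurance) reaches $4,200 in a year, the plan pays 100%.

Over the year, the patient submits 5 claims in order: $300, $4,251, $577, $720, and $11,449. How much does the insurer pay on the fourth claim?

$576

Bill 1, $300: fully absorbed by the deductible. Patient pays $300; OOP now $300. Plan pays $300 − $300 = $0.
Bill 2, $4,251: $578 finishes the deductible; $3,673 goes to coinsurance; 20% of $3,673 = $734.60. Cost to patient: $1,312.60. OOP to date $1,612.60. Insurer: $4,251 − $1,312.60 = $2,938.40.
Bill 3, $577: deductible already satisfied, so patient's share is 20% × $577 = $115.40. Patient owes $115.40 (running OOP $1,728). Insurer: $577 − $115.40 = $461.60.
Bill 4, $720: deductible already satisfied, so patient's share is 20% × $720 = $144. Patient pays $144; OOP now $1,872. Insurer: $720 − $144 = $576.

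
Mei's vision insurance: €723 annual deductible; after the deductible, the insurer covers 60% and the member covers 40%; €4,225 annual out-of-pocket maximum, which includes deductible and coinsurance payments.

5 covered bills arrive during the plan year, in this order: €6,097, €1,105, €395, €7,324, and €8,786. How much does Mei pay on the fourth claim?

Claim 1 (€6,097): €723 to deductible, leaving €5,374; member's 40% is €2,149.60. Member owes €2,872.60 (running OOP €2,872.60).
Claim 2 (€1,105): 40% coinsurance on €1,105 = €442. Cost to member: €442. OOP to date €3,314.60.
Claim 3 (€395): deductible met; 40% of €395 = €158. Member owes €158 (running OOP €3,472.60).
Claim 4 (€7,324): deductible met; 40% of €7,324 = €2,929.60. OOP would hit €6,402.20 > €4,225, so the cap limits the member to €4,225 − €3,472.60 = €752.40.

€752.40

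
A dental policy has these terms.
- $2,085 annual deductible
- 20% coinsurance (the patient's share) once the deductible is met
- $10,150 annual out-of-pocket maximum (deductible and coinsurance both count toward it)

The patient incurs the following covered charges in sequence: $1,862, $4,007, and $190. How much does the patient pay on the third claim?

#1 ($1,862): all of it applies to the deductible. Cost to patient: $1,862. OOP to date $1,862.
#2 ($4,007): deductible takes $223, $3,784 remains; 20% of $3,784 = $756.80. Patient owes $979.80 (running OOP $2,841.80).
#3 ($190): deductible already satisfied, so patient's share is 20% × $190 = $38. Patient owes $38 (running OOP $2,879.80).

$38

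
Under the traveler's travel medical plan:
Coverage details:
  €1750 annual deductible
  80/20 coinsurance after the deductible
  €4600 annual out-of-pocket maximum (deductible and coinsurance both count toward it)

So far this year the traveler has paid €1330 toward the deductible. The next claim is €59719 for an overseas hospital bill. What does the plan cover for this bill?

€56449

Remaining deductible: €1750 − €1330 = €420.
That leaves €59719 − €420 = €59299 for coinsurance.
20% of €59299 = €11859.80 falls to the traveler.
Traveler responsibility before any cap: €420 + €11859.80 = €12279.80.
Year-to-date out-of-pocket would reach €1330 + €12279.80 = €13609.80, above the €4600 maximum, so the traveler pays only €4600 − €1330 = €3270.
Insurer pays the balance: €59719 − €3270 = €56449.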